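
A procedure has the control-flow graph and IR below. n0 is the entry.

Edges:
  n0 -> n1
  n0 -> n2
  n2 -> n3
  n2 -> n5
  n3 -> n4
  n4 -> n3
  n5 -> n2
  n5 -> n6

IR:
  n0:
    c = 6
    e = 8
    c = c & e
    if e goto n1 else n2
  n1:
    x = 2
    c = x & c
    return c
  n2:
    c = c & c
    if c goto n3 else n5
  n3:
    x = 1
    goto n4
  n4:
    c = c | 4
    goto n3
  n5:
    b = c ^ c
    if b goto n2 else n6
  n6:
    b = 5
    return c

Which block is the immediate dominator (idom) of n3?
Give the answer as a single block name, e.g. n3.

Answer: n2

Working:
idom tree: n1←n0 n2←n0 n3←n2 n4←n3 n5←n2 n6←n5
Join-block Dom:
  n2: preds {n0,n5}: {n0} ∩ {n0,n2,n5} = {n0}; idom=n0
  n3: preds {n2,n4}: {n0,n2} ∩ {n0,n2,n3,n4} = {n0,n2}; idom=n2

idom(n3) = n2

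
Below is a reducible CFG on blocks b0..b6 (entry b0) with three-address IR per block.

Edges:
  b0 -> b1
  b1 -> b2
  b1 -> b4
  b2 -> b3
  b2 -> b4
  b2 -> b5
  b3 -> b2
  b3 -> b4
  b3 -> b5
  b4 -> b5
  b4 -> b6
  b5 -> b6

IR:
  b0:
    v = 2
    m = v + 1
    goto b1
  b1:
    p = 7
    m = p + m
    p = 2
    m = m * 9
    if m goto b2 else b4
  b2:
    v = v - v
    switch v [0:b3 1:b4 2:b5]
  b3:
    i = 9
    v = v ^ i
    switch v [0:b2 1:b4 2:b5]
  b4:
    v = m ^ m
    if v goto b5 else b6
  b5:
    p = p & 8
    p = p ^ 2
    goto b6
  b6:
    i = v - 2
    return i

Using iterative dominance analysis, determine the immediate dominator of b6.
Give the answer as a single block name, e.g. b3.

Answer: b1

Derivation:
idom tree: b1←b0 b2←b1 b3←b2 b4←b1 b5←b1 b6←b1
Join-block Dom:
  b2: preds {b1,b3}: {b0,b1} ∩ {b0,b1,b2,b3} = {b0,b1}; idom=b1
  b4: preds {b1,b2,b3}: {b0,b1} ∩ {b0,b1,b2} ∩ {b0,b1,b2,b3} = {b0,b1}; idom=b1
  b5: preds {b2,b3,b4}: {b0,b1,b2} ∩ {b0,b1,b2,b3} ∩ {b0,b1,b4} = {b0,b1}; idom=b1
  b6: preds {b4,b5}: {b0,b1,b4} ∩ {b0,b1,b5} = {b0,b1}; idom=b1

idom(b6) = b1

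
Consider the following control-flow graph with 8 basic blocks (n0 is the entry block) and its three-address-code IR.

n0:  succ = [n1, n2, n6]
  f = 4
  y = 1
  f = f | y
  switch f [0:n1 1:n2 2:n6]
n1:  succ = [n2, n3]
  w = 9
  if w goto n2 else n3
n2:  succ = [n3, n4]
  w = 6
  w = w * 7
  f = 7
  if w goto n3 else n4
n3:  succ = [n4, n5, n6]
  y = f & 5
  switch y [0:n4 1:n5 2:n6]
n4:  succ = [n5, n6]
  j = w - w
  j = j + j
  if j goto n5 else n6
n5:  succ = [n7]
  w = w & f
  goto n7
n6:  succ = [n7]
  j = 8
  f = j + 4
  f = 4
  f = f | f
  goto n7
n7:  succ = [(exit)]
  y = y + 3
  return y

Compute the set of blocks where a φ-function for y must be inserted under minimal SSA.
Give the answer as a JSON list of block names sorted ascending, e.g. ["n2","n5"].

idom tree: n1←n0 n2←n0 n3←n0 n4←n0 n5←n0 n6←n0 n7←n0
Dom at joins:
  n2: preds {n0,n1}: {n0} ∩ {n0,n1} = {n0}; idom=n0
  n3: preds {n1,n2}: {n0,n1} ∩ {n0,n2} = {n0}; idom=n0
  n4: preds {n2,n3}: {n0,n2} ∩ {n0,n3} = {n0}; idom=n0
  n5: preds {n3,n4}: {n0,n3} ∩ {n0,n4} = {n0}; idom=n0
  n6: preds {n0,n3,n4}: {n0} ∩ {n0,n3} ∩ {n0,n4} = {n0}; idom=n0
  n7: preds {n5,n6}: {n0,n5} ∩ {n0,n6} = {n0}; idom=n0

DF walk-up:
  join n2 pred n0: · stop@n0
  join n2 pred n1: n1 stop@n0
  join n3 pred n1: n1 stop@n0
  join n3 pred n2: n2 stop@n0
  join n4 pred n2: n2 stop@n0
  join n4 pred n3: n3 stop@n0
  join n5 pred n3: n3 stop@n0
  join n5 pred n4: n4 stop@n0
  join n6 pred n0: · stop@n0
  join n6 pred n3: n3 stop@n0
  join n6 pred n4: n4 stop@n0
  join n7 pred n5: n5 stop@n0
  join n7 pred n6: n6 stop@n0
  n0: DF=∅
  n1: DF={n2,n3}
  n2: DF={n3,n4}
  n3: DF={n4,n5,n6}
  n4: DF={n5,n6}
  n5: DF={n7}
  n6: DF={n7}
  n7: DF=∅

φ for y: defs {n0,n3,n7}
  DF⁺ = {n4,n5,n6,n7}

Answer: ["n4", "n5", "n6", "n7"]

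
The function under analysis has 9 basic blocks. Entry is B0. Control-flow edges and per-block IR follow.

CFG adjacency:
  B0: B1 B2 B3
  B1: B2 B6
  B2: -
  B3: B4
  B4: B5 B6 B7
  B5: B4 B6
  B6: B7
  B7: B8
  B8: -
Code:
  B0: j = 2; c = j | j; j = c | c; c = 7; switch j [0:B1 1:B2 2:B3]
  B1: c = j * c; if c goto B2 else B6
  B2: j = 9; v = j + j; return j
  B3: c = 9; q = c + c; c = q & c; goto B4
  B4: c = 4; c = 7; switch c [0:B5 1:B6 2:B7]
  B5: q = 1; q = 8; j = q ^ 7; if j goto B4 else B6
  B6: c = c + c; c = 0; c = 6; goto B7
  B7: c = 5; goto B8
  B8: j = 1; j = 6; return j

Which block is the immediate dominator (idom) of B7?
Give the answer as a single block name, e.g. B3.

idom tree: B1←B0 B2←B0 B3←B0 B4←B3 B5←B4 B6←B0 B7←B0 B8←B7
Dom at joins:
  B2: preds {B0,B1}: {B0} ∩ {B0,B1} = {B0}; idom=B0
  B4: preds {B3,B5}: {B0,B3} ∩ {B0,B3,B4,B5} = {B0,B3}; idom=B3
  B6: preds {B1,B4,B5}: {B0,B1} ∩ {B0,B3,B4} ∩ {B0,B3,B4,B5} = {B0}; idom=B0
  B7: preds {B4,B6}: {B0,B3,B4} ∩ {B0,B6} = {B0}; idom=B0

idom(B7) = B0

Answer: B0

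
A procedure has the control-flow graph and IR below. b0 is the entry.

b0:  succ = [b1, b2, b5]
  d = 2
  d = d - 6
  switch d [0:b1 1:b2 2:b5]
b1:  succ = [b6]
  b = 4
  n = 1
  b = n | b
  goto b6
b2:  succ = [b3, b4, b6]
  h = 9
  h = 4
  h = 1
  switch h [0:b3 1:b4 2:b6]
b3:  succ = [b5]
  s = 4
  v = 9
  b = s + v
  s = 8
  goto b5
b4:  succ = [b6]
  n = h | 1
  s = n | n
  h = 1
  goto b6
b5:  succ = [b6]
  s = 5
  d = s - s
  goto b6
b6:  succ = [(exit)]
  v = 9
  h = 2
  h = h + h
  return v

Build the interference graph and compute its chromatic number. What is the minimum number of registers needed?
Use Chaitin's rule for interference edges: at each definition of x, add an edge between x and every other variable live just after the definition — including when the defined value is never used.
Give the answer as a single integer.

Answer: 2

Derivation:
Block summaries:
  b0: {d} / ∅
  b1: {b,n} / ∅
  b2: {h} / ∅
  b3: {b,s,v} / ∅
  b4: {h,n,s} / {h}
  b5: {d,s} / ∅
  b6: {h,v} / ∅

Liveness:
  b0 li=∅ lo=∅
  b1 li=∅ lo=∅
  b2 li=∅ lo={h}
  b3 li=∅ lo=∅
  b4 li={h} lo=∅
  b5 li=∅ lo=∅
  b6 li=∅ lo=∅

Conflict graph:
  b: {n}
  d: ∅
  h: {v}
  n: {b}
  s: {v}
  v: {h,s}

Chromatic number:
  clique {b,n} ⇒ need ≥ 2
  assign b→r0 d→r0 h→r1 n→r1 s→r1 v→r0 — no edge inside a register ⇒ χ ≤ 2
  χ = 2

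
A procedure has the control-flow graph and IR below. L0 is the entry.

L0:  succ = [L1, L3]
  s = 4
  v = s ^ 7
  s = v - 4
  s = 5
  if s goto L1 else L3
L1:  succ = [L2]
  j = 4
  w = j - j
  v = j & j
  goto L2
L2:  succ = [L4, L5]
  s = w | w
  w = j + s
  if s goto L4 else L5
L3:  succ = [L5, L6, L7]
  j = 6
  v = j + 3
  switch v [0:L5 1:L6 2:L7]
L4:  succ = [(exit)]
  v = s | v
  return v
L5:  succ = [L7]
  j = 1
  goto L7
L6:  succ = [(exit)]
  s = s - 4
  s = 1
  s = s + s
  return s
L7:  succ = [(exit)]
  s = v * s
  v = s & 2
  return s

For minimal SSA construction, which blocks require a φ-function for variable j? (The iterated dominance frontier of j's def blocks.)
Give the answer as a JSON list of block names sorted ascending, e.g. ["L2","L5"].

idom tree: L1←L0 L2←L1 L3←L0 L4←L2 L5←L0 L6←L3 L7←L0
Dom∩ at merges:
  L5: preds {L2,L3}: {L0,L1,L2} ∩ {L0,L3} = {L0}; idom=L0
  L7: preds {L3,L5}: {L0,L3} ∩ {L0,L5} = {L0}; idom=L0

DF derivation:
  join L5 pred L2: L2→L1 stop@L0
  join L5 pred L3: L3 stop@L0
  join L7 pred L3: L3 stop@L0
  join L7 pred L5: L5 stop@L0
  L0: DF=∅
  L1: DF={L5}
  L2: DF={L5}
  L3: DF={L5,L7}
  L4: DF=∅
  L5: DF={L7}
  L6: DF=∅
  L7: DF=∅

φ for j: defs {L1,L3,L5}
  DF⁺ = {L5,L7}

Answer: ["L5", "L7"]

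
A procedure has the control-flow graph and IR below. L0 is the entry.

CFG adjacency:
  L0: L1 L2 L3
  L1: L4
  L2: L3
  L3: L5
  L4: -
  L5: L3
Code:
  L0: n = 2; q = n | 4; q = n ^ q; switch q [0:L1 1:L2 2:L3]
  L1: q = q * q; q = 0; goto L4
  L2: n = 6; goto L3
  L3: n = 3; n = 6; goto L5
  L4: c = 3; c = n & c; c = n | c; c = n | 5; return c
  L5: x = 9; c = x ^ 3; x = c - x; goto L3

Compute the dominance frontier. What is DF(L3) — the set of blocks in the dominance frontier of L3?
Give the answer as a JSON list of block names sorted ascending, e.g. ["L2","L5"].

idom tree: L1←L0 L2←L0 L3←L0 L4←L1 L5←L3
Dom at joins:
  L3: preds {L0,L2,L5}: {L0} ∩ {L0,L2} ∩ {L0,L3,L5} = {L0}; idom=L0

DF derivation:
  join L3 pred L0: · stop@L0
  join L3 pred L2: L2 stop@L0
  join L3 pred L5: L5→L3 stop@L0
  L0: DF=∅
  L1: DF=∅
  L2: DF={L3}
  L3: DF={L3}
  L4: DF=∅
  L5: DF={L3}

DF(L3) = ["L3"]

Answer: ["L3"]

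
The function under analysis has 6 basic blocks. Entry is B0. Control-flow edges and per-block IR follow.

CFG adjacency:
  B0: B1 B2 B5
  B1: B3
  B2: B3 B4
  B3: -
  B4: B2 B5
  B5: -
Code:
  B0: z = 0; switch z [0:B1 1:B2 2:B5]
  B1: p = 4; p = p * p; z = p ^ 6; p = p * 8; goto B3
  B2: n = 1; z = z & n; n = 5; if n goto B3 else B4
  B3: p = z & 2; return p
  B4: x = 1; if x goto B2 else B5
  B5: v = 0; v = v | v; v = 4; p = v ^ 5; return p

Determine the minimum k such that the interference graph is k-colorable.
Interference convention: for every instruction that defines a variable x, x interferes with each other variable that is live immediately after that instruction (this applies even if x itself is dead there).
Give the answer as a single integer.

Per-block:
  B0 def {z} use ∅
  B1 def {p,z} use ∅
  B2 def {n,z} use {z}
  B3 def {p} use {z}
  B4 def {x} use ∅
  B5 def {p,v} use ∅

Liveness:
  live B0: ∅→{z}
  live B1: ∅→{z}
  live B2: {z}→{z}
  live B3: {z}→∅
  live B4: {z}→{z}
  live B5: ∅→∅

Interfere edges:
  n — {z}
  p — {z}
  v — ∅
  x — {z}
  z — {n,p,x}

Colouring:
  clique {n,z} ⇒ need ≥ 2
  assign n→R1 p→R1 v→R0 x→R1 z→R0 — no edge inside a register ⇒ χ ≤ 2
  χ = 2

Answer: 2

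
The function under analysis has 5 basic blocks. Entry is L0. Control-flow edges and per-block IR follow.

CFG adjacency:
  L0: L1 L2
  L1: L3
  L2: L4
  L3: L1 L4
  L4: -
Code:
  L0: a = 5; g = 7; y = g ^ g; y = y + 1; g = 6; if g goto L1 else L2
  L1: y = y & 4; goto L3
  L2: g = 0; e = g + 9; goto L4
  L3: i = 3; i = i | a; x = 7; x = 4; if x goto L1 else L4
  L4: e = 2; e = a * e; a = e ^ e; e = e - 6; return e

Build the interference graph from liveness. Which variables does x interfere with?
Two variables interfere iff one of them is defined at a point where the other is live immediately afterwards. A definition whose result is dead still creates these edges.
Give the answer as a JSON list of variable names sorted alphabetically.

Answer: ["a", "y"]

Analysis:
Per-block:
  L0 def {a,g,y} use ∅
  L1 def {y} use {y}
  L2 def {e,g} use ∅
  L3 def {i,x} use {a}
  L4 def {a,e} use {a}

Live sets:
  live L0: ∅→{a,y}
  live L1: {a,y}→{a,y}
  live L2: {a}→{a}
  live L3: {a,y}→{a,y}
  live L4: {a}→∅

Interference:
  a↔{e,g,i,x,y}
  e↔{a}
  g↔{a,y}
  i↔{a,y}
  x↔{a,y}
  y↔{a,g,i,x}

N(x) = ["a", "y"]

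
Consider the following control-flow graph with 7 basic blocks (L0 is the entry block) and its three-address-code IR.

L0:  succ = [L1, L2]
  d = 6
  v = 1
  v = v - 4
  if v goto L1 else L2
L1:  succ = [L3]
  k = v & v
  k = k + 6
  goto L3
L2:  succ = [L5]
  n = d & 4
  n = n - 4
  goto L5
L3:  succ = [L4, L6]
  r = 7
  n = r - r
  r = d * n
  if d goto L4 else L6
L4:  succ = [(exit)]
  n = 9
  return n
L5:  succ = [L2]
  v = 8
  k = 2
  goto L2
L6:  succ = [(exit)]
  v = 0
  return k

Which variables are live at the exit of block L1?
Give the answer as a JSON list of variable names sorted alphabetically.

Block summaries:
  L0: def={d,v} ue=∅
  L1: def={k} ue={v}
  L2: def={n} ue={d}
  L3: def={n,r} ue={d}
  L4: def={n} ue=∅
  L5: def={k,v} ue=∅
  L6: def={v} ue={k}

Liveness:
  live L0: ∅→{d,v}
  live L1: {d,v}→{d,k}
  live L2: {d}→{d}
  live L3: {d,k}→{k}
  live L4: ∅→∅
  live L5: {d}→{d}
  live L6: {k}→∅

live-out(L1) = ["d", "k"]

Answer: ["d", "k"]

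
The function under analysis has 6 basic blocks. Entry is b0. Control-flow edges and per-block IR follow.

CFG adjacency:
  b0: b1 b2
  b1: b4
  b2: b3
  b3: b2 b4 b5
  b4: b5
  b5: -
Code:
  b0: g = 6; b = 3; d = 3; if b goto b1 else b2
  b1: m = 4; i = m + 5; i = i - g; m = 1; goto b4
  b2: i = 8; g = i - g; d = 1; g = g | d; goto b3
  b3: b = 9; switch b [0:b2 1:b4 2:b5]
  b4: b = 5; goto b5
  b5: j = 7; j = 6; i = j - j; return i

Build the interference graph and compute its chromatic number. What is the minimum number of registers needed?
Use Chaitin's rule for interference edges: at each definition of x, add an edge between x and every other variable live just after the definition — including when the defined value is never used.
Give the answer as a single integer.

def/use:
  b0: {b,d,g} / ∅
  b1: {i,m} / {g}
  b2: {d,g,i} / {g}
  b3: {b} / ∅
  b4: {b} / ∅
  b5: {i,j} / ∅

Live sets:
  b0: in=∅ out={g}
  b1: in={g} out=∅
  b2: in={g} out={g}
  b3: in={g} out={g}
  b4: in=∅ out=∅
  b5: in=∅ out=∅

Interference:
  b: {d,g}
  d: {b,g}
  g: {b,d,i,m}
  i: {g}
  j: ∅
  m: {g}

Colouring:
  clique {b,d,g} ⇒ need ≥ 3
  assign b→R1 d→R2 g→R0 i→R1 j→R0 m→R1 — no edge inside a register ⇒ χ ≤ 3
  χ = 3

Answer: 3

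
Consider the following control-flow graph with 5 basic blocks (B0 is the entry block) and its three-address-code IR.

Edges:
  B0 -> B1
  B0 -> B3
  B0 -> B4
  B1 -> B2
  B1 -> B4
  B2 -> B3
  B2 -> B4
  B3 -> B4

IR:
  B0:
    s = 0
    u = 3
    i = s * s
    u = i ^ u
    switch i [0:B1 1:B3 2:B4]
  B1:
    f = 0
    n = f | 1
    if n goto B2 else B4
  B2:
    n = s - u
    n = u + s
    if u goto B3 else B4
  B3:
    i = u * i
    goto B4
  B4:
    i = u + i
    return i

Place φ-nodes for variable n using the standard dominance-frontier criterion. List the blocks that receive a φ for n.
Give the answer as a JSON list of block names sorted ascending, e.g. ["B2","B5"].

idom tree: B1←B0 B2←B1 B3←B0 B4←B0
Join-block Dom:
  B3: preds {B0,B2}: {B0} ∩ {B0,B1,B2} = {B0}; idom=B0
  B4: preds {B0,B1,B2,B3}: {B0} ∩ {B0,B1} ∩ {B0,B1,B2} ∩ {B0,B3} = {B0}; idom=B0

Frontier:
  join B3 pred B0: · stop@B0
  join B3 pred B2: B2→B1 stop@B0
  join B4 pred B0: · stop@B0
  join B4 pred B1: B1 stop@B0
  join B4 pred B2: B2→B1 stop@B0
  join B4 pred B3: B3 stop@B0
  DF(B0)=∅
  DF(B1)={B3,B4}
  DF(B2)={B3,B4}
  DF(B3)={B4}
  DF(B4)=∅

φ for n: defs {B1,B2}
  DF⁺ = {B3,B4}

Answer: ["B3", "B4"]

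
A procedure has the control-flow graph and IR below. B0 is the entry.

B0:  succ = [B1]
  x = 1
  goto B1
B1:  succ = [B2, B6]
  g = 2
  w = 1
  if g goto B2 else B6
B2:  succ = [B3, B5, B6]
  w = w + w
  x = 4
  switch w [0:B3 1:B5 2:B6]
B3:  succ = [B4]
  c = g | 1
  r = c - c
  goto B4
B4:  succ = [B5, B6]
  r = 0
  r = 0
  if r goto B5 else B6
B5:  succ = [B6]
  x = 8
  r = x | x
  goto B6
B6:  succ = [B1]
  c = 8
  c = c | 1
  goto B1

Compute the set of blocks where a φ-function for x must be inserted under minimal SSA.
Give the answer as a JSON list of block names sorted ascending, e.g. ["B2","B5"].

Answer: ["B1", "B6"]

Derivation:
idom tree: B1←B0 B2←B1 B3←B2 B4←B3 B5←B2 B6←B1
Dom∩ at merges:
  B1: preds {B0,B6}: {B0} ∩ {B0,B1,B6} = {B0}; idom=B0
  B5: preds {B2,B4}: {B0,B1,B2} ∩ {B0,B1,B2,B3,B4} = {B0,B1,B2}; idom=B2
  B6: preds {B1,B2,B4,B5}: {B0,B1} ∩ {B0,B1,B2} ∩ {B0,B1,B2,B3,B4} ∩ {B0,B1,B2,B5} = {B0,B1}; idom=B1

DF walk-up:
  B1←B0: walk · to B0
  B1←B6: walk B6→B1 to B0
  B5←B2: walk · to B2
  B5←B4: walk B4→B3 to B2
  B6←B1: walk · to B1
  B6←B2: walk B2 to B1
  B6←B4: walk B4→B3→B2 to B1
  B6←B5: walk B5→B2 to B1
  DF(B0)=∅
  DF(B1)={B1}
  DF(B2)={B6}
  DF(B3)={B5,B6}
  DF(B4)={B5,B6}
  DF(B5)={B6}
  DF(B6)={B1}

φ for x: defs {B0,B2,B5}
  DF⁺ = {B1,B6}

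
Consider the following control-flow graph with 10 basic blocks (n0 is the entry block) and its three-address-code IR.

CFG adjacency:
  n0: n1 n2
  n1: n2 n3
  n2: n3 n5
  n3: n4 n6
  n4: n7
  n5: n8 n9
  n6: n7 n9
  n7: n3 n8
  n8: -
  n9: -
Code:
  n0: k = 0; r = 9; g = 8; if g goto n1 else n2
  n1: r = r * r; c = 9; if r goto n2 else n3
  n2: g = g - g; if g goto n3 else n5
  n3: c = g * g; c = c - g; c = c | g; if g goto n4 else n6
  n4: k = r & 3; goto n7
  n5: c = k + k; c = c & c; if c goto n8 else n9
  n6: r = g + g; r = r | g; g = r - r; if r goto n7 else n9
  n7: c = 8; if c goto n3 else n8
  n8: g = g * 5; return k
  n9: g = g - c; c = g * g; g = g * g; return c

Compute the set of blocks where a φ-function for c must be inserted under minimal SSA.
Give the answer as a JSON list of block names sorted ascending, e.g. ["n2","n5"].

Answer: ["n2", "n3", "n8", "n9"]

Derivation:
idom tree: n1←n0 n2←n0 n3←n0 n4←n3 n5←n2 n6←n3 n7←n3 n8←n0 n9←n0
Dom at joins:
  n2: preds {n0,n1}: {n0} ∩ {n0,n1} = {n0}; idom=n0
  n3: preds {n1,n2,n7}: {n0,n1} ∩ {n0,n2} ∩ {n0,n3,n7} = {n0}; idom=n0
  n7: preds {n4,n6}: {n0,n3,n4} ∩ {n0,n3,n6} = {n0,n3}; idom=n3
  n8: preds {n5,n7}: {n0,n2,n5} ∩ {n0,n3,n7} = {n0}; idom=n0
  n9: preds {n5,n6}: {n0,n2,n5} ∩ {n0,n3,n6} = {n0}; idom=n0

DF derivation:
  n2←n0: walk · to n0
  n2←n1: walk n1 to n0
  n3←n1: walk n1 to n0
  n3←n2: walk n2 to n0
  n3←n7: walk n7→n3 to n0
  n7←n4: walk n4 to n3
  n7←n6: walk n6 to n3
  n8←n5: walk n5→n2 to n0
  n8←n7: walk n7→n3 to n0
  n9←n5: walk n5→n2 to n0
  n9←n6: walk n6→n3 to n0
  n0: DF=∅
  n1: DF={n2,n3}
  n2: DF={n3,n8,n9}
  n3: DF={n3,n8,n9}
  n4: DF={n7}
  n5: DF={n8,n9}
  n6: DF={n7,n9}
  n7: DF={n3,n8}
  n8: DF=∅
  n9: DF=∅

φ for c: defs {n1,n3,n5,n7,n9}
  DF⁺ = {n2,n3,n8,n9}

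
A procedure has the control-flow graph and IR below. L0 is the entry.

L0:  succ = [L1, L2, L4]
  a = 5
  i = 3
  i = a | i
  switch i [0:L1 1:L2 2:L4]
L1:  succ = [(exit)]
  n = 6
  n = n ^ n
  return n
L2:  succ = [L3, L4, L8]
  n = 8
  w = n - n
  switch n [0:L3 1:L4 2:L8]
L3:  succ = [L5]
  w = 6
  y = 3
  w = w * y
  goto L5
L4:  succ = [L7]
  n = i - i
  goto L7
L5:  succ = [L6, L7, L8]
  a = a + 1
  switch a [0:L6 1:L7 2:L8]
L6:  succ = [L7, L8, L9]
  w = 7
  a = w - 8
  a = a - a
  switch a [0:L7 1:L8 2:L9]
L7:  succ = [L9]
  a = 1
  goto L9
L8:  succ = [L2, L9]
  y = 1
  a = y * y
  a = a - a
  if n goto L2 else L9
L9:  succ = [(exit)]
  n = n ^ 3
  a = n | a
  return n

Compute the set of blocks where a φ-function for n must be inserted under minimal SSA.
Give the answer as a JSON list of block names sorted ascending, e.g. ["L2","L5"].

Answer: ["L2", "L4", "L7", "L9"]

Working:
idom tree: L1←L0 L2←L0 L3←L2 L4←L0 L5←L3 L6←L5 L7←L0 L8←L2 L9←L0
Dom∩ at merges:
  L2: preds {L0,L8}: {L0} ∩ {L0,L2,L8} = {L0}; idom=L0
  L4: preds {L0,L2}: {L0} ∩ {L0,L2} = {L0}; idom=L0
  L7: preds {L4,L5,L6}: {L0,L4} ∩ {L0,L2,L3,L5} ∩ {L0,L2,L3,L5,L6} = {L0}; idom=L0
  L8: preds {L2,L5,L6}: {L0,L2} ∩ {L0,L2,L3,L5} ∩ {L0,L2,L3,L5,L6} = {L0,L2}; idom=L2
  L9: preds {L6,L7,L8}: {L0,L2,L3,L5,L6} ∩ {L0,L7} ∩ {L0,L2,L8} = {L0}; idom=L0

DF walk-up:
  join L2 pred L0: · stop@L0
  join L2 pred L8: L8→L2 stop@L0
  join L4 pred L0: · stop@L0
  join L4 pred L2: L2 stop@L0
  join L7 pred L4: L4 stop@L0
  join L7 pred L5: L5→L3→L2 stop@L0
  join L7 pred L6: L6→L5→L3→L2 stop@L0
  join L8 pred L2: · stop@L2
  join L8 pred L5: L5→L3 stop@L2
  join L8 pred L6: L6→L5→L3 stop@L2
  join L9 pred L6: L6→L5→L3→L2 stop@L0
  join L9 pred L7: L7 stop@L0
  join L9 pred L8: L8→L2 stop@L0
  L0: DF=∅
  L1: DF=∅
  L2: DF={L2,L4,L7,L9}
  L3: DF={L7,L8,L9}
  L4: DF={L7}
  L5: DF={L7,L8,L9}
  L6: DF={L7,L8,L9}
  L7: DF={L9}
  L8: DF={L2,L9}
  L9: DF=∅

φ for n: defs {L1,L2,L4,L9}
  DF⁺ = {L2,L4,L7,L9}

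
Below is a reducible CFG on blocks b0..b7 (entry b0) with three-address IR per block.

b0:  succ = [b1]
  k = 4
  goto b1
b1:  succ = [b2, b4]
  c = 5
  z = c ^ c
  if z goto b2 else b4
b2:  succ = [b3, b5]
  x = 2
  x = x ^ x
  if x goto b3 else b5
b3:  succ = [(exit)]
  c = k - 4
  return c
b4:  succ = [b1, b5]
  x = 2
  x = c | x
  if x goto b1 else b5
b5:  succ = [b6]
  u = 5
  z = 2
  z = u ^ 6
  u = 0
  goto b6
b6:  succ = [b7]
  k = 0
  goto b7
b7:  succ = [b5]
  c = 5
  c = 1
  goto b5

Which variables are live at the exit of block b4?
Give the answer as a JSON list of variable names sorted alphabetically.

Answer: ["k"]

Derivation:
def/use:
  b0 def {k} use ∅
  b1 def {c,z} use ∅
  b2 def {x} use ∅
  b3 def {c} use {k}
  b4 def {x} use {c}
  b5 def {u,z} use ∅
  b6 def {k} use ∅
  b7 def {c} use ∅

Live sets:
  live b0: ∅→{k}
  live b1: {k}→{c,k}
  live b2: {k}→{k}
  live b3: {k}→∅
  live b4: {c,k}→{k}
  live b5: ∅→∅
  live b6: ∅→∅
  live b7: ∅→∅

live-out(b4) = ["k"]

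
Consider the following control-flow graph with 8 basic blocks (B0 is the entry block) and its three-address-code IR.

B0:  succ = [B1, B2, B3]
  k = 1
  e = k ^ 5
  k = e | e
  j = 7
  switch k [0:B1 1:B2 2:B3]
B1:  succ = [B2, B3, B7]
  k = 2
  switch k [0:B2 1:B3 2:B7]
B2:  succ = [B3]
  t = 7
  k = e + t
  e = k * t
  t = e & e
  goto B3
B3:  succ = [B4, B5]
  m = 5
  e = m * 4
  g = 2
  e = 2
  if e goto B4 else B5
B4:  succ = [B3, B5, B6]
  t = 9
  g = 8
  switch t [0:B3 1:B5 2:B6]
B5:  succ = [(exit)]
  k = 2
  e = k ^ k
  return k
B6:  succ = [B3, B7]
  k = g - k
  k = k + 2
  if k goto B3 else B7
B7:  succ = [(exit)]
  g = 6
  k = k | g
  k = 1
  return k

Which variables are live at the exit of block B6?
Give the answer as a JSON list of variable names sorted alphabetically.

Per-block:
  B0: def={e,j,k} ue=∅
  B1: def={k} ue=∅
  B2: def={e,k,t} ue={e}
  B3: def={e,g,m} ue=∅
  B4: def={g,t} ue=∅
  B5: def={e,k} ue=∅
  B6: def={k} ue={g,k}
  B7: def={g,k} ue={k}

Backward fixpoint:
  B0: in=∅ out={e,k}
  B1: in={e} out={e,k}
  B2: in={e} out={k}
  B3: in={k} out={k}
  B4: in={k} out={g,k}
  B5: in=∅ out=∅
  B6: in={g,k} out={k}
  B7: in={k} out=∅

live-out(B6) = ["k"]

Answer: ["k"]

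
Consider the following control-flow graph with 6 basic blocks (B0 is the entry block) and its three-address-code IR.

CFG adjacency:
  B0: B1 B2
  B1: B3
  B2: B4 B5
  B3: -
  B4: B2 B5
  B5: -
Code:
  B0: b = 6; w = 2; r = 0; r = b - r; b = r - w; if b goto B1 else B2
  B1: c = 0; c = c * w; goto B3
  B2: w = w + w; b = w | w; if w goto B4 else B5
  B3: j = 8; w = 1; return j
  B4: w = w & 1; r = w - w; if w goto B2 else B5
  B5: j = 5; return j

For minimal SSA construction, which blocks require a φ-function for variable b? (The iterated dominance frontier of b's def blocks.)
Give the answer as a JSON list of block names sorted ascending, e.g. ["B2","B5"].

idom tree: B1←B0 B2←B0 B3←B1 B4←B2 B5←B2
Dom at joins:
  B2: preds {B0,B4}: {B0} ∩ {B0,B2,B4} = {B0}; idom=B0
  B5: preds {B2,B4}: {B0,B2} ∩ {B0,B2,B4} = {B0,B2}; idom=B2

DF derivation:
  B2←B0: walk · to B0
  B2←B4: walk B4→B2 to B0
  B5←B2: walk · to B2
  B5←B4: walk B4 to B2
  B0 → ∅
  B1 → ∅
  B2 → {B2}
  B3 → ∅
  B4 → {B2,B5}
  B5 → ∅

φ for b: defs {B0,B2}
  DF⁺ = {B2}

Answer: ["B2"]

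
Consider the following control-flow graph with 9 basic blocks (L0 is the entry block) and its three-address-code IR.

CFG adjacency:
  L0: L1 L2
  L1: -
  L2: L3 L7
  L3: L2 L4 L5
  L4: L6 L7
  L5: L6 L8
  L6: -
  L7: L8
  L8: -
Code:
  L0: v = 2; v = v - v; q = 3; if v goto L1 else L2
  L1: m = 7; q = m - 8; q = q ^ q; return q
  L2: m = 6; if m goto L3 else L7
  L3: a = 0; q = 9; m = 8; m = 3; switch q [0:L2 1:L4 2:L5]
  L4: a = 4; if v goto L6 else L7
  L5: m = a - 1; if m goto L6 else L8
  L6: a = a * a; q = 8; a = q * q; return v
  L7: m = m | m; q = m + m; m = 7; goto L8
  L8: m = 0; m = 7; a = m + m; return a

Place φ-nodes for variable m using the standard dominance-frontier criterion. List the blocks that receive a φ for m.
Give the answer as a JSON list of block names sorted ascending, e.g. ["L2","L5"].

idom tree: L1←L0 L2←L0 L3←L2 L4←L3 L5←L3 L6←L3 L7←L2 L8←L2
Join-block Dom:
  L2: preds {L0,L3}: {L0} ∩ {L0,L2,L3} = {L0}; idom=L0
  L6: preds {L4,L5}: {L0,L2,L3,L4} ∩ {L0,L2,L3,L5} = {L0,L2,L3}; idom=L3
  L7: preds {L2,L4}: {L0,L2} ∩ {L0,L2,L3,L4} = {L0,L2}; idom=L2
  L8: preds {L5,L7}: {L0,L2,L3,L5} ∩ {L0,L2,L7} = {L0,L2}; idom=L2

Frontier:
  join L2 pred L0: · stop@L0
  join L2 pred L3: L3→L2 stop@L0
  join L6 pred L4: L4 stop@L3
  join L6 pred L5: L5 stop@L3
  join L7 pred L2: · stop@L2
  join L7 pred L4: L4→L3 stop@L2
  join L8 pred L5: L5→L3 stop@L2
  join L8 pred L7: L7 stop@L2
  L0: DF=∅
  L1: DF=∅
  L2: DF={L2}
  L3: DF={L2,L7,L8}
  L4: DF={L6,L7}
  L5: DF={L6,L8}
  L6: DF=∅
  L7: DF={L8}
  L8: DF=∅

φ for m: defs {L1,L2,L3,L5,L7,L8}
  DF⁺ = {L2,L6,L7,L8}

Answer: ["L2", "L6", "L7", "L8"]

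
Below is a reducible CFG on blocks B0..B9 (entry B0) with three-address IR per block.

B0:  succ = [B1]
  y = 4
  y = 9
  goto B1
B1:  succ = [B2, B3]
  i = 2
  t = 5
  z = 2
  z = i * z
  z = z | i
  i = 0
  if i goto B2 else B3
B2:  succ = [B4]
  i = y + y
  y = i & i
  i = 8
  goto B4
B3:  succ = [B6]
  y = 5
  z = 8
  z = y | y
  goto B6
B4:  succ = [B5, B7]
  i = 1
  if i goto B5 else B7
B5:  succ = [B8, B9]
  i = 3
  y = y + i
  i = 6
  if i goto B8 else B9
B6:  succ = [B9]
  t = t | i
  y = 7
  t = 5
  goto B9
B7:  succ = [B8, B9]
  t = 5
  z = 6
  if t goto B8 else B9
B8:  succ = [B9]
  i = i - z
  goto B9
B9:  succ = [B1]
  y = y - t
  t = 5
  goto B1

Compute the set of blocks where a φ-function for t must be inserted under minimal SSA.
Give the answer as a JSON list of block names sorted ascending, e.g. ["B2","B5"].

idom tree: B1←B0 B2←B1 B3←B1 B4←B2 B5←B4 B6←B3 B7←B4 B8←B4 B9←B1
Dom∩ at merges:
  B1: preds {B0,B9}: {B0} ∩ {B0,B1,B9} = {B0}; idom=B0
  B8: preds {B5,B7}: {B0,B1,B2,B4,B5} ∩ {B0,B1,B2,B4,B7} = {B0,B1,B2,B4}; idom=B4
  B9: preds {B5,B6,B7,B8}: {B0,B1,B2,B4,B5} ∩ {B0,B1,B3,B6} ∩ {B0,B1,B2,B4,B7} ∩ {B0,B1,B2,B4,B8} = {B0,B1}; idom=B1

Frontier:
  B1←B0: walk · to B0
  B1←B9: walk B9→B1 to B0
  B8←B5: walk B5 to B4
  B8←B7: walk B7 to B4
  B9←B5: walk B5→B4→B2 to B1
  B9←B6: walk B6→B3 to B1
  B9←B7: walk B7→B4→B2 to B1
  B9←B8: walk B8→B4→B2 to B1
  DF(B0)=∅
  DF(B1)={B1}
  DF(B2)={B9}
  DF(B3)={B9}
  DF(B4)={B9}
  DF(B5)={B8,B9}
  DF(B6)={B9}
  DF(B7)={B8,B9}
  DF(B8)={B9}
  DF(B9)={B1}

φ for t: defs {B1,B6,B7,B9}
  DF⁺ = {B1,B8,B9}

Answer: ["B1", "B8", "B9"]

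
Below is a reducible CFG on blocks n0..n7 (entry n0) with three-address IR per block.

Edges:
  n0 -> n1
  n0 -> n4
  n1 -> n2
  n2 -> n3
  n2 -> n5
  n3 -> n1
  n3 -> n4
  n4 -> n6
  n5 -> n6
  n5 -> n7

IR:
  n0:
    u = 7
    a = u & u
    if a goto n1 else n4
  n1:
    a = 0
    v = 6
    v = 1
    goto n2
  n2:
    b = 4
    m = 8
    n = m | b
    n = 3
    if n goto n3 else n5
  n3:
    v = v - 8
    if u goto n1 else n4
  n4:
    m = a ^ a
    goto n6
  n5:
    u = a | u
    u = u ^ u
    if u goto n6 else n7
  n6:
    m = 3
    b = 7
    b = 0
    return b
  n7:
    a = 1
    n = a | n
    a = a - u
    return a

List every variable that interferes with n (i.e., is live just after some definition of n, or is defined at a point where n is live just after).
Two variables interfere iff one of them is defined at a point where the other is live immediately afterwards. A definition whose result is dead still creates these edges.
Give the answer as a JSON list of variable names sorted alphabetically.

def/use:
  n0: {a,u} / ∅
  n1: {a,v} / ∅
  n2: {b,m,n} / ∅
  n3: {v} / {u,v}
  n4: {m} / {a}
  n5: {u} / {a,u}
  n6: {b,m} / ∅
  n7: {a,n} / {n,u}

Liveness:
  n0: in=∅ out={a,u}
  n1: in={u} out={a,u,v}
  n2: in={a,u,v} out={a,n,u,v}
  n3: in={a,u,v} out={a,u}
  n4: in={a} out=∅
  n5: in={a,n,u} out={n,u}
  n6: in=∅ out=∅
  n7: in={n,u} out=∅

Conflict graph:
  a↔{b,m,n,u,v}
  b↔{a,m,u,v}
  m↔{a,b,u,v}
  n↔{a,u,v}
  u↔{a,b,m,n,v}
  v↔{a,b,m,n,u}

N(n) = ["a", "u", "v"]

Answer: ["a", "u", "v"]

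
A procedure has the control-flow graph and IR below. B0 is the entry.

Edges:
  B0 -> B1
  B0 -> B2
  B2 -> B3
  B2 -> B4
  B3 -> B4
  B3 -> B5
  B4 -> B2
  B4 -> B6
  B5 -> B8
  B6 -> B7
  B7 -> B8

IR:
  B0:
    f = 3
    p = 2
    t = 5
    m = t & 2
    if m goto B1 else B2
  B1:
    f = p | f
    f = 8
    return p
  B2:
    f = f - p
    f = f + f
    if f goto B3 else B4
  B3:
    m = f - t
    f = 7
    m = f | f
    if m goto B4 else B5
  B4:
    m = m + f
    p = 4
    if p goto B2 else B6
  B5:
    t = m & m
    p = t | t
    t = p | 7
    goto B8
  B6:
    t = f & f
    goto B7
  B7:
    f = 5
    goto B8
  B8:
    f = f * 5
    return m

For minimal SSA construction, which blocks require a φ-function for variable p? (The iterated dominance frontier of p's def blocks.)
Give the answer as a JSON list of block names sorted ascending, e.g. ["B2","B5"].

idom tree: B1←B0 B2←B0 B3←B2 B4←B2 B5←B3 B6←B4 B7←B6 B8←B2
Dom at joins:
  B2: preds {B0,B4}: {B0} ∩ {B0,B2,B4} = {B0}; idom=B0
  B4: preds {B2,B3}: {B0,B2} ∩ {B0,B2,B3} = {B0,B2}; idom=B2
  B8: preds {B5,B7}: {B0,B2,B3,B5} ∩ {B0,B2,B4,B6,B7} = {B0,B2}; idom=B2

Frontier:
  join B2 pred B0: · stop@B0
  join B2 pred B4: B4→B2 stop@B0
  join B4 pred B2: · stop@B2
  join B4 pred B3: B3 stop@B2
  join B8 pred B5: B5→B3 stop@B2
  join B8 pred B7: B7→B6→B4 stop@B2
  B0 → ∅
  B1 → ∅
  B2 → {B2}
  B3 → {B4,B8}
  B4 → {B2,B8}
  B5 → {B8}
  B6 → {B8}
  B7 → {B8}
  B8 → ∅

φ for p: defs {B0,B4,B5}
  DF⁺ = {B2,B8}

Answer: ["B2", "B8"]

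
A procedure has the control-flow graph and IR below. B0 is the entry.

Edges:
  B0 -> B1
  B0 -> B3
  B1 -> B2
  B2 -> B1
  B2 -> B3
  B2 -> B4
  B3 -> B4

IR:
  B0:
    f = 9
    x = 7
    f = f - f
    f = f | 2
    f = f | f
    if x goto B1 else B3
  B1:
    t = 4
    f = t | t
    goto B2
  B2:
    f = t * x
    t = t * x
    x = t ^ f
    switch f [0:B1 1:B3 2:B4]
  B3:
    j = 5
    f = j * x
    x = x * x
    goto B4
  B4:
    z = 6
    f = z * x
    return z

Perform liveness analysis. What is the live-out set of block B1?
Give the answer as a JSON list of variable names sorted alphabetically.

def/use:
  B0: {f,x} / ∅
  B1: {f,t} / ∅
  B2: {f,t,x} / {t,x}
  B3: {f,j,x} / {x}
  B4: {f,z} / {x}

Liveness:
  B0: in=∅ out={x}
  B1: in={x} out={t,x}
  B2: in={t,x} out={x}
  B3: in={x} out={x}
  B4: in={x} out=∅

live-out(B1) = ["t", "x"]

Answer: ["t", "x"]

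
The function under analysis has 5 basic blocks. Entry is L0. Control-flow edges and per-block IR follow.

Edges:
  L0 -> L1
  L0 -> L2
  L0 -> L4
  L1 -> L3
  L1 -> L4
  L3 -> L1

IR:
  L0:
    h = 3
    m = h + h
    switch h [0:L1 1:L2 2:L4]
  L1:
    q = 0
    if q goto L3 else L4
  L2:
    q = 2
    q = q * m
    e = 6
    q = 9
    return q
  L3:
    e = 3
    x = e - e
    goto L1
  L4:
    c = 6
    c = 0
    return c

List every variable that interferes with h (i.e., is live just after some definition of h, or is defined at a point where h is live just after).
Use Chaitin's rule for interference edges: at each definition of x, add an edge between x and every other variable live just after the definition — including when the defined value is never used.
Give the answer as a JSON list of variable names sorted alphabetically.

Answer: ["m"]

Working:
Block summaries:
  L0: def={h,m} ue=∅
  L1: def={q} ue=∅
  L2: def={e,q} ue={m}
  L3: def={e,x} ue=∅
  L4: def={c} ue=∅

Live sets:
  L0: in=∅ out={m}
  L1: in=∅ out=∅
  L2: in={m} out=∅
  L3: in=∅ out=∅
  L4: in=∅ out=∅

Conflict graph:
  c — ∅
  e — ∅
  h — {m}
  m — {h,q}
  q — {m}
  x — ∅

N(h) = ["m"]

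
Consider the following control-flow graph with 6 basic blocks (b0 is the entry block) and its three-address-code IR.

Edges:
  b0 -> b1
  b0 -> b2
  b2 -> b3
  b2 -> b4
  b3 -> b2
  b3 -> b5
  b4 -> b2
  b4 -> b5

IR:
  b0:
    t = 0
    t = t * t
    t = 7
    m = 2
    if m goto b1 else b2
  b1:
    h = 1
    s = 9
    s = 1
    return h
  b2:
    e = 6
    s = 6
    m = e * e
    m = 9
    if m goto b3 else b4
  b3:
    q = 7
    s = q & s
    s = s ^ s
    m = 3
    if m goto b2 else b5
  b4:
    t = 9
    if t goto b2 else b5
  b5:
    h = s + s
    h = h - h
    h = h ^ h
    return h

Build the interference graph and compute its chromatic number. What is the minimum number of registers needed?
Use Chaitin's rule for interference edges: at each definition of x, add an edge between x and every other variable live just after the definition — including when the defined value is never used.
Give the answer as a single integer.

def/use:
  b0 def {m,t} use ∅
  b1 def {h,s} use ∅
  b2 def {e,m,s} use ∅
  b3 def {m,q,s} use {s}
  b4 def {t} use ∅
  b5 def {h} use {s}

Backward fixpoint:
  live b0: ∅→∅
  live b1: ∅→∅
  live b2: ∅→{s}
  live b3: {s}→{s}
  live b4: {s}→{s}
  live b5: {s}→∅

Interference:
  e — {s}
  h — {s}
  m — {s}
  q — {s}
  s — {e,h,m,q,t}
  t — {s}

Registers:
  {e,s} pairwise interfere (2-clique) ⇒ χ ≥ 2
  2-colouring: R0={s}  R1={e,h,m,q,t}
  χ = 2

Answer: 2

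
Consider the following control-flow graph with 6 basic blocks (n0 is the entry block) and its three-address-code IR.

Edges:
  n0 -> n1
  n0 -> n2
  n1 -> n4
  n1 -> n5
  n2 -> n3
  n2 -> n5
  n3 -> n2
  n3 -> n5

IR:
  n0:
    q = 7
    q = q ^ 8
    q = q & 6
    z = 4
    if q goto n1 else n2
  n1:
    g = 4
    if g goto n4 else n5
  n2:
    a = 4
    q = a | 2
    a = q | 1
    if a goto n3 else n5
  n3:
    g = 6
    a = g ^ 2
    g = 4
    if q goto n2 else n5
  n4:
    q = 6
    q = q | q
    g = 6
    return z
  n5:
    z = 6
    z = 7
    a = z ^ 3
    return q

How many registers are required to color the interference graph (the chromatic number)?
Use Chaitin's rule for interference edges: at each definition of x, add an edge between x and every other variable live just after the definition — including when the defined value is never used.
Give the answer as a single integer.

Block summaries:
  n0: {q,z} / ∅
  n1: {g} / ∅
  n2: {a,q} / ∅
  n3: {a,g} / {q}
  n4: {g,q} / {z}
  n5: {a,z} / {q}

Liveness:
  live n0: ∅→{q,z}
  live n1: {q,z}→{q,z}
  live n2: ∅→{q}
  live n3: {q}→{q}
  live n4: {z}→∅
  live n5: {q}→∅

Conflict graph:
  a — {q}
  g — {q,z}
  q — {a,g,z}
  z — {g,q}

Registers:
  lower bound: {g,q,z} mutually conflict ⇒ χ ≥ 3
  3-colouring: R0={q}  R1={a,g}  R2={z}
  χ = 3

Answer: 3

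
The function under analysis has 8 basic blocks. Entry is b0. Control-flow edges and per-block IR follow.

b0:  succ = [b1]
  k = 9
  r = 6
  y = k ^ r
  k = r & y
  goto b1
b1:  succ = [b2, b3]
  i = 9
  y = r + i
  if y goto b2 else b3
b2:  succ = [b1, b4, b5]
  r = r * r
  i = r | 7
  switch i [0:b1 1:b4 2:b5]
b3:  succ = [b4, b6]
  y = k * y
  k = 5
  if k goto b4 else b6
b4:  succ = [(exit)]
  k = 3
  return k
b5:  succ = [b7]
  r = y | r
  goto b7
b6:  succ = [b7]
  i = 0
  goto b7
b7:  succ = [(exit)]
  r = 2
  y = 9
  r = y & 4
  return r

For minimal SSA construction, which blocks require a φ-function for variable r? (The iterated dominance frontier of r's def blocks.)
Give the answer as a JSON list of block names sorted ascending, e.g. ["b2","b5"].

Answer: ["b1", "b4", "b7"]

Derivation:
idom tree: b1←b0 b2←b1 b3←b1 b4←b1 b5←b2 b6←b3 b7←b1
Join-block Dom:
  b1: preds {b0,b2}: {b0} ∩ {b0,b1,b2} = {b0}; idom=b0
  b4: preds {b2,b3}: {b0,b1,b2} ∩ {b0,b1,b3} = {b0,b1}; idom=b1
  b7: preds {b5,b6}: {b0,b1,b2,b5} ∩ {b0,b1,b3,b6} = {b0,b1}; idom=b1

Frontier:
  b1←b0: walk · to b0
  b1←b2: walk b2→b1 to b0
  b4←b2: walk b2 to b1
  b4←b3: walk b3 to b1
  b7←b5: walk b5→b2 to b1
  b7←b6: walk b6→b3 to b1
  b0 → ∅
  b1 → {b1}
  b2 → {b1,b4,b7}
  b3 → {b4,b7}
  b4 → ∅
  b5 → {b7}
  b6 → {b7}
  b7 → ∅

φ for r: defs {b0,b2,b5,b7}
  DF⁺ = {b1,b4,b7}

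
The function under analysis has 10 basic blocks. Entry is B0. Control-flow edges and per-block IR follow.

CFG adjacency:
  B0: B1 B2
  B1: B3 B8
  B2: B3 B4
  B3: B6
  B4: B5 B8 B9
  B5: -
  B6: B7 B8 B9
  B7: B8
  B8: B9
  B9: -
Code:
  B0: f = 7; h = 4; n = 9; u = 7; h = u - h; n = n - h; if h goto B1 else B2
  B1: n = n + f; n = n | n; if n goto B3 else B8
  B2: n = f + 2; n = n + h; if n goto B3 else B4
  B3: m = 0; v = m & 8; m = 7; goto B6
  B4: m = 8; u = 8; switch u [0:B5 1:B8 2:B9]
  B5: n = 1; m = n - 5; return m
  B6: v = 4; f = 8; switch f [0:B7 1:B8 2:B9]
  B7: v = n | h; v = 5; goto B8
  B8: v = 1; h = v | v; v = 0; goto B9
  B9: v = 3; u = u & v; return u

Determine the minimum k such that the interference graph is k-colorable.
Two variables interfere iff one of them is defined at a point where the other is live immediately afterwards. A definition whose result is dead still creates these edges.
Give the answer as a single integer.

Per-block:
  B0: {f,h,n,u} / ∅
  B1: {n} / {f,n}
  B2: {n} / {f,h}
  B3: {m,v} / ∅
  B4: {m,u} / ∅
  B5: {m,n} / ∅
  B6: {f,v} / ∅
  B7: {v} / {h,n}
  B8: {h,v} / ∅
  B9: {u,v} / {u}

Liveness:
  B0 li=∅ lo={f,h,n,u}
  B1 li={f,h,n,u} lo={h,n,u}
  B2 li={f,h,u} lo={h,n,u}
  B3 li={h,n,u} lo={h,n,u}
  B4 li=∅ lo={u}
  B5 li=∅ lo=∅
  B6 li={h,n,u} lo={h,n,u}
  B7 li={h,n,u} lo={u}
  B8 li={u} lo={u}
  B9 li={u} lo=∅

Interference:
  f↔{h,n,u}
  h↔{f,m,n,u,v}
  m↔{h,n,u}
  n↔{f,h,m,u,v}
  u↔{f,h,m,n,v}
  v↔{h,n,u}

Registers:
  lower bound: {f,h,n,u} mutually conflict ⇒ χ ≥ 4
  assign f→c3 h→c0 m→c3 n→c1 u→c2 v→c3 — no edge inside a register ⇒ χ ≤ 4
  χ = 4

Answer: 4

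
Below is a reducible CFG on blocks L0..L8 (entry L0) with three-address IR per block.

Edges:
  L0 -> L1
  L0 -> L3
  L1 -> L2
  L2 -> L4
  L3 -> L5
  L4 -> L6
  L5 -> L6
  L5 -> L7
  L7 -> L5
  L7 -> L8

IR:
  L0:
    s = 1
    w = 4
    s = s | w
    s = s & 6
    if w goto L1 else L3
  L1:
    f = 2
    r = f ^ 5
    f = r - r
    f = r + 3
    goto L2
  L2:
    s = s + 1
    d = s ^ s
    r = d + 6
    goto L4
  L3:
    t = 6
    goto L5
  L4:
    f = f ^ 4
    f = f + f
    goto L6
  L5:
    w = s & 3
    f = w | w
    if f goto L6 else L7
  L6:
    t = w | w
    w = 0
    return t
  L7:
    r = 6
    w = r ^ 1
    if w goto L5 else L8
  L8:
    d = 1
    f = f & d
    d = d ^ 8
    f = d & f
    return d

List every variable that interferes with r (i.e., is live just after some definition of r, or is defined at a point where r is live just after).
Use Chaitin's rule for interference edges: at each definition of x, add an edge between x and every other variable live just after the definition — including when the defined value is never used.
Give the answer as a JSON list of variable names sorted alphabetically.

Answer: ["f", "s", "w"]

Working:
def/use:
  L0: {s,w} / ∅
  L1: {f,r} / ∅
  L2: {d,r,s} / {s}
  L3: {t} / ∅
  L4: {f} / {f}
  L5: {f,w} / {s}
  L6: {t,w} / {w}
  L7: {r,w} / ∅
  L8: {d,f} / {f}

Live sets:
  L0: in=∅ out={s,w}
  L1: in={s,w} out={f,s,w}
  L2: in={f,s,w} out={f,w}
  L3: in={s} out={s}
  L4: in={f,w} out={w}
  L5: in={s} out={f,s,w}
  L6: in={w} out=∅
  L7: in={f,s} out={f,s}
  L8: in={f} out=∅

Conflict graph:
  d: {f,w}
  f: {d,r,s,w}
  r: {f,s,w}
  s: {f,r,t,w}
  t: {s,w}
  w: {d,f,r,s,t}

N(r) = ["f", "s", "w"]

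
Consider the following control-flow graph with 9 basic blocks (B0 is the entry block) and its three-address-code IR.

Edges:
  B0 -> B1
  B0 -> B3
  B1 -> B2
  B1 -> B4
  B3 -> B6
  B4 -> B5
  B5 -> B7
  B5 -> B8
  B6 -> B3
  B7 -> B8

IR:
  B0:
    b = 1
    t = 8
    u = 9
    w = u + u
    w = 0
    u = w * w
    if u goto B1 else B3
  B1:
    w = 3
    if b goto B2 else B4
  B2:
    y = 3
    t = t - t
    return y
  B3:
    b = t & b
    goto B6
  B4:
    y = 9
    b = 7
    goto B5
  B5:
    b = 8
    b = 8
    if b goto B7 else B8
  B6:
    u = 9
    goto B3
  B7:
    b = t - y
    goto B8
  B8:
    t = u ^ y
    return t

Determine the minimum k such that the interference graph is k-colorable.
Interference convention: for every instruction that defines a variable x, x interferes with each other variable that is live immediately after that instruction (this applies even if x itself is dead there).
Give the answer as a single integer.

def/use:
  B0: {b,t,u,w} / ∅
  B1: {w} / {b}
  B2: {t,y} / {t}
  B3: {b} / {b,t}
  B4: {b,y} / ∅
  B5: {b} / ∅
  B6: {u} / ∅
  B7: {b} / {t,y}
  B8: {t} / {u,y}

Liveness:
  B0 li=∅ lo={b,t,u}
  B1 li={b,t,u} lo={t,u}
  B2 li={t} lo=∅
  B3 li={b,t} lo={b,t}
  B4 li={t,u} lo={t,u,y}
  B5 li={t,u,y} lo={t,u,y}
  B6 li={b,t} lo={b,t}
  B7 li={t,u,y} lo={u,y}
  B8 li={u,y} lo=∅

Interference:
  b: {t,u,w,y}
  t: {b,u,w,y}
  u: {b,t,w,y}
  w: {b,t,u}
  y: {b,t,u}

Chromatic number:
  lower bound: {b,t,u,w} mutually conflict ⇒ χ ≥ 4
  assign b→R0 t→R1 u→R2 w→R3 y→R3 — no edge inside a register ⇒ χ ≤ 4
  χ = 4

Answer: 4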